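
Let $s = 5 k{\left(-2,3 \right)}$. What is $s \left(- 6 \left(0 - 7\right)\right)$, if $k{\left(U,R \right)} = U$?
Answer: $-420$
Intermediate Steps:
$s = -10$ ($s = 5 \left(-2\right) = -10$)
$s \left(- 6 \left(0 - 7\right)\right) = - 10 \left(- 6 \left(0 - 7\right)\right) = - 10 \left(\left(-6\right) \left(-7\right)\right) = \left(-10\right) 42 = -420$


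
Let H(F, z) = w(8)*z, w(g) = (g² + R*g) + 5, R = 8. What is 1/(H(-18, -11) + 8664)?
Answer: 1/7201 ≈ 0.00013887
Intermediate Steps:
w(g) = 5 + g² + 8*g (w(g) = (g² + 8*g) + 5 = 5 + g² + 8*g)
H(F, z) = 133*z (H(F, z) = (5 + 8² + 8*8)*z = (5 + 64 + 64)*z = 133*z)
1/(H(-18, -11) + 8664) = 1/(133*(-11) + 8664) = 1/(-1463 + 8664) = 1/7201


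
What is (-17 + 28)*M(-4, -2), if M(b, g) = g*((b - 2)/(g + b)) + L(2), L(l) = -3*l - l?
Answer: -110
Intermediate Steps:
L(l) = -4*l
M(b, g) = -8 + g*(-2 + b)/(b + g) (M(b, g) = g*((b - 2)/(g + b)) - 4*2 = g*((-2 + b)/(b + g)) - 8 = g*(-2 + b)/(b + g) - 8 = -8 + g*(-2 + b)/(b + g))
(-17 + 28)*M(-4, -2) = (-17 + 28)*((-10*(-2) - 8*(-4) - 4*(-2))/(-4 - 2)) = 11*((20 + 32 + 8)/(-6)) = 11*(-⅙*60) = 11*(-10) = -110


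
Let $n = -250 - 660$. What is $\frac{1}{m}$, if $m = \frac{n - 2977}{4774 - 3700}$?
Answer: $- \frac{1074}{3887} \approx -0.27631$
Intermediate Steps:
$n = -910$ ($n = -250 - 660 = -910$)
$m = - \frac{3887}{1074}$ ($m = \frac{-910 - 2977}{4774 - 3700} = - \frac{3887}{1074} \approx -3.6192$)
$\frac{1}{m} = \frac{1}{- \frac{3887}{1074}} = - \frac{1074}{3887}$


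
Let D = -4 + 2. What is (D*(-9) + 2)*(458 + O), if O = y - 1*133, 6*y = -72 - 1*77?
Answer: 18010/3 ≈ 6003.3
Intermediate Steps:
D = -2
y = -149/6 (y = (-72 - 1*77)/6 = (-72 - 77)/6 = (1/6)*(-149) = -149/6 ≈ -24.833)
O = -947/6 (O = -149/6 - 1*133 = -149/6 - 133 = -947/6 ≈ -157.83)
(D*(-9) + 2)*(458 + O) = (-2*(-9) + 2)*(458 - 947/6) = (18 + 2)*(1801/6) = 20*(1801/6) = 18010/3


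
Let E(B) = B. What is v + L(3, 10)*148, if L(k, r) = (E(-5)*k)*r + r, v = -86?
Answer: -20806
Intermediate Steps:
L(k, r) = r - 5*k*r (L(k, r) = (-5*k)*r + r = -5*k*r + r = r - 5*k*r)
v + L(3, 10)*148 = -86 + (10*(1 - 5*3))*148 = -86 + (10*(1 - 15))*148 = -86 + (10*(-14))*148 = -86 - 140*148 = -86 - 20720 = -20806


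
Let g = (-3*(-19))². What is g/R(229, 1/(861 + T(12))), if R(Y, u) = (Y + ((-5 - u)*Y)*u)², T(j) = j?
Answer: 1887151150470609/30111872037786529 ≈ 0.062671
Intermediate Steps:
g = 3249 (g = 57² = 3249)
R(Y, u) = (Y + Y*u*(-5 - u))² (R(Y, u) = (Y + (Y*(-5 - u))*u)² = (Y + Y*u*(-5 - u))²)
g/R(229, 1/(861 + T(12))) = 3249/((229²*(-1 + (1/(861 + 12))² + 5/(861 + 12))²)) = 3249/((52441*(-1 + (1/873)² + 5/873)²)) = 3249/((52441*(-1 + (1/873)² + 5*(1/873))²)) = 3249/((52441*(-1 + 1/762129 + 5/873)²)) = 3249/((52441*(-757763/762129)²)) = 3249/((52441*(574204764169/580840612641))) = 3249/(30111872037786529/580840612641) = 3249*(580840612641/30111872037786529) = 1887151150470609/30111872037786529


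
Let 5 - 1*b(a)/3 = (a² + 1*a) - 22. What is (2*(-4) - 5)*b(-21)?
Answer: 15327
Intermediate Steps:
b(a) = 81 - 3*a - 3*a² (b(a) = 15 - 3*((a² + 1*a) - 22) = 15 - 3*((a² + a) - 22) = 15 - 3*((a + a²) - 22) = 15 - 3*(-22 + a + a²) = 15 + (66 - 3*a - 3*a²) = 81 - 3*a - 3*a²)
(2*(-4) - 5)*b(-21) = (2*(-4) - 5)*(81 - 3*(-21) - 3*(-21)²) = (-8 - 5)*(81 + 63 - 3*441) = -13*(81 + 63 - 1323) = -13*(-1179) = 15327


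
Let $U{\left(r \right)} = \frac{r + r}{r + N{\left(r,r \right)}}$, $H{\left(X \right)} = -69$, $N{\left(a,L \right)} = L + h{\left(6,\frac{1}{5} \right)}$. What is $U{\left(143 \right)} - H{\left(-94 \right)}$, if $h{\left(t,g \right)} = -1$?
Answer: $\frac{19951}{285} \approx 70.004$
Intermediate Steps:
$N{\left(a,L \right)} = -1 + L$ ($N{\left(a,L \right)} = L - 1 = -1 + L$)
$U{\left(r \right)} = \frac{2 r}{-1 + 2 r}$ ($U{\left(r \right)} = \frac{r + r}{r + \left(-1 + r\right)} = \frac{2 r}{-1 + 2 r}$)
$U{\left(143 \right)} - H{\left(-94 \right)} = 2 \cdot 143 \frac{1}{-1 + 2 \cdot 143} - -69 = 2 \cdot 143 \frac{1}{-1 + 286} + 69 = 2 \cdot 143 \cdot \frac{1}{285} + 69 = \frac{286}{285} + 69 = \frac{19951}{285}$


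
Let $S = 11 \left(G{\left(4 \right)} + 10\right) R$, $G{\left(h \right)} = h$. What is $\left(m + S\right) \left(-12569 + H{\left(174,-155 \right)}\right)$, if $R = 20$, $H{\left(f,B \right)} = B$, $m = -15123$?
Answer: $153235132$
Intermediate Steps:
$S = 3080$ ($S = 11 \left(4 + 10\right) 20 = 11 \cdot 14 \cdot 20 = 154 \cdot 20 = 3080$)
$\left(m + S\right) \left(-12569 + H{\left(174,-155 \right)}\right) = \left(-15123 + 3080\right) \left(-12569 - 155\right) = \left(-12043\right) \left(-12724\right) = 153235132$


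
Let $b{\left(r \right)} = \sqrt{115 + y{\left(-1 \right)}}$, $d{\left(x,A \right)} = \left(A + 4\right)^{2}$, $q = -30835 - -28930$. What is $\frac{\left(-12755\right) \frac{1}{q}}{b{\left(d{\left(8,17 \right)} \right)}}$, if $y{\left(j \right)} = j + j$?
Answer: $\frac{2551 \sqrt{113}}{43053} \approx 0.62986$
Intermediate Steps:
$q = -1905$ ($q = -30835 + 28930 = -1905$)
$y{\left(j \right)} = 2 j$
$d{\left(x,A \right)} = \left(4 + A\right)^{2}$
$b{\left(r \right)} = \sqrt{113}$ ($b{\left(r \right)} = \sqrt{115 + 2 \left(-1\right)} = \sqrt{115 - 2} = \sqrt{113}$)
$\frac{\left(-12755\right) \frac{1}{q}}{b{\left(d{\left(8,17 \right)} \right)}} = \frac{\left(-12755\right) \frac{1}{-1905}}{\sqrt{113}} = \left(-12755\right) \left(- \frac{1}{1905}\right) \frac{\sqrt{113}}{113} = \frac{2551 \frac{\sqrt{113}}{113}}{381} = \frac{2551 \sqrt{113}}{43053}$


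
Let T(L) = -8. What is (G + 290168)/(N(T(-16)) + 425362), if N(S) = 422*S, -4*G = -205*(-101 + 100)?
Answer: 1160467/1687944 ≈ 0.68750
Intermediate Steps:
G = -205/4 (G = -(-205)*(-101 + 100)/4 = -(-205)*(-1)/4 = -¼*205 = -205/4 ≈ -51.250)
(G + 290168)/(N(T(-16)) + 425362) = (-205/4 + 290168)/(422*(-8) + 425362) = 1160467/(4*(-3376 + 425362)) = (1160467/4)/421986 = (1160467/4)*(1/421986) = 1160467/1687944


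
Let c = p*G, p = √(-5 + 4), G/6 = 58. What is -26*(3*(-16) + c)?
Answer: 1248 - 9048*I ≈ 1248.0 - 9048.0*I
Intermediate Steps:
G = 348 (G = 6*58 = 348)
p = I (p = √(-1) = I ≈ 1.0*I)
c = 348*I (c = I*348 = 348*I ≈ 348.0*I)
-26*(3*(-16) + c) = -26*(3*(-16) + 348*I) = -26*(-48 + 348*I) = 1248 - 9048*I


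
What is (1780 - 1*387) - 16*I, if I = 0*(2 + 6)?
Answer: 1393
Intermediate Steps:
I = 0 (I = 0*8 = 0)
(1780 - 1*387) - 16*I = (1780 - 1*387) - 16*0 = (1780 - 387) + 0 = 1393 + 0 = 1393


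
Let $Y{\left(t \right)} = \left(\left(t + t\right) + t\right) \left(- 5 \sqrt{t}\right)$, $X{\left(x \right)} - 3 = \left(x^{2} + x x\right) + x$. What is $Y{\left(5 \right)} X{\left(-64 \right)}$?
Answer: $- 609825 \sqrt{5} \approx -1.3636 \cdot 10^{6}$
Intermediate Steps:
$X{\left(x \right)} = 3 + x + 2 x^{2}$ ($X{\left(x \right)} = 3 + \left(\left(x^{2} + x x\right) + x\right) = 3 + \left(\left(x^{2} + x^{2}\right) + x\right) = 3 + \left(2 x^{2} + x\right) = 3 + \left(x + 2 x^{2}\right) = 3 + x + 2 x^{2}$)
$Y{\left(t \right)} = - 15 t^{\frac{3}{2}}$ ($Y{\left(t \right)} = \left(2 t + t\right) \left(- 5 \sqrt{t}\right) = 3 t \left(- 5 \sqrt{t}\right) = - 15 t^{\frac{3}{2}}$)
$Y{\left(5 \right)} X{\left(-64 \right)} = - 15 \cdot 5^{\frac{3}{2}} \left(3 - 64 + 2 \left(-64\right)^{2}\right) = - 15 \cdot 5 \sqrt{5} \left(3 - 64 + 2 \cdot 4096\right) = - 75 \sqrt{5} \left(3 - 64 + 8192\right) = - 75 \sqrt{5} \cdot 8131 = - 609825 \sqrt{5}$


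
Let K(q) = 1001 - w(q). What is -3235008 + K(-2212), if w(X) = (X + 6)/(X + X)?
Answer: -7153624587/2212 ≈ -3.2340e+6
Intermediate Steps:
w(X) = (6 + X)/(2*X) (w(X) = (6 + X)/((2*X)) = (6 + X)*(1/(2*X)) = (6 + X)/(2*X))
K(q) = 1001 - (6 + q)/(2*q)
-3235008 + K(-2212) = -3235008 + (2001/2 - 3/(-2212)) = -3235008 + (2001/2 - 3*(-1/2212)) = -3235008 + (2001/2 + 3/2212) = -3235008 + 2213109/2212 = -7153624587/2212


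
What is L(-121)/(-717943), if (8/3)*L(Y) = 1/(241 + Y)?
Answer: -1/229741760 ≈ -4.3527e-9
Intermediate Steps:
L(Y) = 3/(8*(241 + Y))
L(-121)/(-717943) = (3/(8*(241 - 121)))/(-717943) = ((3/8)/120)*(-1/717943) = ((3/8)*(1/120))*(-1/717943) = (1/320)*(-1/717943) = -1/229741760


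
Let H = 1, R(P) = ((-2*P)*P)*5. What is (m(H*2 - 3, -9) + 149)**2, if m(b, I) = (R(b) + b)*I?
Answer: 61504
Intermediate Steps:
R(P) = -10*P**2 (R(P) = -2*P**2*5 = -10*P**2)
m(b, I) = I*(b - 10*b**2) (m(b, I) = (-10*b**2 + b)*I = (b - 10*b**2)*I = I*(b - 10*b**2))
(m(H*2 - 3, -9) + 149)**2 = (-9*(1*2 - 3)*(1 - 10*(1*2 - 3)) + 149)**2 = (-9*(2 - 3)*(1 - 10*(2 - 3)) + 149)**2 = (-9*(-1)*(1 - 10*(-1)) + 149)**2 = (-9*(-1)*(1 + 10) + 149)**2 = (-9*(-1)*11 + 149)**2 = (99 + 149)**2 = 248**2 = 61504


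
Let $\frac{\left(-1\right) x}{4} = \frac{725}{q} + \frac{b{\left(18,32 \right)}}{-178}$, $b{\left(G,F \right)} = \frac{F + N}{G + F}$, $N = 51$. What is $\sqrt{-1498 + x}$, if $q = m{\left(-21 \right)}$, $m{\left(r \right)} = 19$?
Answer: $\frac{i \sqrt{117996074243}}{8455} \approx 40.628 i$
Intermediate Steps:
$b{\left(G,F \right)} = \frac{51 + F}{F + G}$ ($b{\left(G,F \right)} = \frac{F + 51}{G + F} = \frac{51 + F}{F + G}$)
$q = 19$
$x = - \frac{6450923}{42275}$ ($x = - 4 \left(\frac{725}{19} + \frac{\frac{1}{32 + 18} \left(51 + 32\right)}{-178}\right) = - 4 \left(725 \cdot \frac{1}{19} + \frac{1}{50} \cdot 83 \left(- \frac{1}{178}\right)\right) = - 4 \left(\frac{725}{19} + \frac{1}{50} \cdot 83 \left(- \frac{1}{178}\right)\right) = - 4 \left(\frac{725}{19} + \frac{83}{50} \left(- \frac{1}{178}\right)\right) = - 4 \left(\frac{725}{19} - \frac{83}{8900}\right) = \left(-4\right) \frac{6450923}{169100} = - \frac{6450923}{42275} \approx -152.59$)
$\sqrt{-1498 + x} = \sqrt{-1498 - \frac{6450923}{42275}} = \sqrt{- \frac{69778873}{42275}} = \frac{i \sqrt{117996074243}}{8455}$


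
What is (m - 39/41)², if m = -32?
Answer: 1825201/1681 ≈ 1085.8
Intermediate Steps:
(m - 39/41)² = (-32 - 39/41)² = (-1351/41)² = 1825201/1681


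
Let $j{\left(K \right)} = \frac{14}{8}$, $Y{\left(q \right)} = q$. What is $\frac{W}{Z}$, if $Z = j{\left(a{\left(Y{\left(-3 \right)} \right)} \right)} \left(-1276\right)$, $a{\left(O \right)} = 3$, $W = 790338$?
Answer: $- \frac{790338}{2233} \approx -353.94$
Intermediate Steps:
$j{\left(K \right)} = \frac{7}{4}$ ($j{\left(K \right)} = 14 \cdot \frac{1}{8} = \frac{7}{4}$)
$Z = -2233$ ($Z = \frac{7}{4} \left(-1276\right) = -2233$)
$\frac{W}{Z} = \frac{790338}{-2233} = 790338 \left(- \frac{1}{2233}\right) = - \frac{790338}{2233}$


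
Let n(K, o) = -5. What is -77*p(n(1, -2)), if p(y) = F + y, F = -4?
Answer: 693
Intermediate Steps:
p(y) = -4 + y
-77*p(n(1, -2)) = -77*(-4 - 5) = -77*(-9) = 693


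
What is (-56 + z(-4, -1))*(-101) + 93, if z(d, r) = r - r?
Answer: 5749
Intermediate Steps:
z(d, r) = 0
(-56 + z(-4, -1))*(-101) + 93 = (-56 + 0)*(-101) + 93 = -56*(-101) + 93 = 5656 + 93 = 5749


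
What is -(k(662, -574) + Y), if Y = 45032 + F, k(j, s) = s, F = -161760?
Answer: 117302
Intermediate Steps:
Y = -116728 (Y = 45032 - 161760 = -116728)
-(k(662, -574) + Y) = -(-574 - 116728) = -1*(-117302) = 117302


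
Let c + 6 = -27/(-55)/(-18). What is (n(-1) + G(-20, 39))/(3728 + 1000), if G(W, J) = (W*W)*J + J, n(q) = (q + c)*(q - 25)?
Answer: 435097/130020 ≈ 3.3464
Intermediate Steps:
c = -663/110 (c = -6 - 27/(-55)/(-18) = -6 - 27*(-1/55)*(-1/18) = -6 + (27/55)*(-1/18) = -6 - 3/110 = -663/110 ≈ -6.0273)
n(q) = (-25 + q)*(-663/110 + q) (n(q) = (q - 663/110)*(q - 25) = (-663/110 + q)*(-25 + q) = (-25 + q)*(-663/110 + q))
G(W, J) = J + J*W² (G(W, J) = W²*J + J = J*W² + J = J + J*W²)
(n(-1) + G(-20, 39))/(3728 + 1000) = ((3315/22 + (-1)² - 3413/110*(-1)) + 39*(1 + (-20)²))/(3728 + 1000) = ((3315/22 + 1 + 3413/110) + 39*(1 + 400))/4728 = (10049/55 + 39*401)*(1/4728) = (10049/55 + 15639)*(1/4728) = (870194/55)*(1/4728) = 435097/130020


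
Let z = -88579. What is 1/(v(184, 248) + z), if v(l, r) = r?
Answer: -1/88331 ≈ -1.1321e-5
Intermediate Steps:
1/(v(184, 248) + z) = 1/(248 - 88579) = 1/(-88331) = -1/88331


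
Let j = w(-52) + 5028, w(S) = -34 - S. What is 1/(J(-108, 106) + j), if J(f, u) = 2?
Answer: 1/5048 ≈ 0.00019810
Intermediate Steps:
j = 5046 (j = (-34 - 1*(-52)) + 5028 = (-34 + 52) + 5028 = 18 + 5028 = 5046)
1/(J(-108, 106) + j) = 1/(2 + 5046) = 1/5048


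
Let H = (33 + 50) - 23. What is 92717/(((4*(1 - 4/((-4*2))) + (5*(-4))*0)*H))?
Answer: 92717/360 ≈ 257.55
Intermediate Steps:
H = 60 (H = 83 - 23 = 60)
92717/(((4*(1 - 4/((-4*2))) + (5*(-4))*0)*H)) = 92717/(((4*(1 - 4/((-4*2))) + (5*(-4))*0)*60)) = 92717/(((4*(1 - 4/(-8)) - 20*0)*60)) = 92717/(((4*(1 - 4*(-⅛)) + 0)*60)) = 92717/(((4*(1 + ½) + 0)*60)) = 92717/(((4*(3/2) + 0)*60)) = 92717/(((6 + 0)*60)) = 92717/((6*60)) = 92717/360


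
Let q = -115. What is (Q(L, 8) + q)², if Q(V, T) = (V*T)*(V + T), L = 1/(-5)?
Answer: 10156969/625 ≈ 16251.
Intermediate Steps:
L = -⅕ ≈ -0.20000
Q(V, T) = T*V*(T + V) (Q(V, T) = (T*V)*(T + V) = T*V*(T + V))
(Q(L, 8) + q)² = (8*(-⅕)*(8 - ⅕) - 115)² = (8*(-⅕)*(39/5) - 115)² = (-312/25 - 115)² = (-3187/25)² = 10156969/625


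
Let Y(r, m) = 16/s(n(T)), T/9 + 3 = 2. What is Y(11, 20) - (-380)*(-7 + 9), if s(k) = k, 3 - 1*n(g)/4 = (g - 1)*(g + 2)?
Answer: 50916/67 ≈ 759.94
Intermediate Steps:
T = -9 (T = -27 + 9*2 = -27 + 18 = -9)
n(g) = 12 - 4*(-1 + g)*(2 + g) (n(g) = 12 - 4*(g - 1)*(g + 2) = 12 - 4*(-1 + g)*(2 + g))
Y(r, m) = -4/67 (Y(r, m) = 16/(20 - 4*(-9) - 4*(-9)²) = 16/(20 + 36 - 4*81) = 16/(20 + 36 - 324) = 16/(-268) = 16*(-1/268) = -4/67)
Y(11, 20) - (-380)*(-7 + 9) = -4/67 - (-380)*(-7 + 9) = -4/67 - (-380)*2 = -4/67 - 95*(-8) = -4/67 + 760 = 50916/67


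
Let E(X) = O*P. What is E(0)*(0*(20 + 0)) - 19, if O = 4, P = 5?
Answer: -19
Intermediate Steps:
E(X) = 20 (E(X) = 4*5 = 20)
E(0)*(0*(20 + 0)) - 19 = 20*(0*(20 + 0)) - 19 = 20*(0*20) - 19 = 20*0 - 19 = 0 - 19 = -19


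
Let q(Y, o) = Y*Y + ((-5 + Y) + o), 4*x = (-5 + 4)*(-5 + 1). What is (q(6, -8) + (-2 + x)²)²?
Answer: 900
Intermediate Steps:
x = 1 (x = ((-5 + 4)*(-5 + 1))/4 = (-1*(-4))/4 = (¼)*4 = 1)
q(Y, o) = -5 + Y + o + Y² (q(Y, o) = Y² + (-5 + Y + o) = -5 + Y + o + Y²)
(q(6, -8) + (-2 + x)²)² = ((-5 + 6 - 8 + 6²) + (-2 + 1)²)² = ((-5 + 6 - 8 + 36) + (-1)²)² = (29 + 1)² = 30² = 900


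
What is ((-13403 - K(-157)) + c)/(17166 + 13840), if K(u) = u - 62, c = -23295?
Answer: -36479/31006 ≈ -1.1765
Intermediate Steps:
K(u) = -62 + u
((-13403 - K(-157)) + c)/(17166 + 13840) = ((-13403 - (-62 - 157)) - 23295)/(17166 + 13840) = ((-13403 - 1*(-219)) - 23295)/31006 = ((-13403 + 219) - 23295)*(1/31006) = (-13184 - 23295)*(1/31006) = -36479*1/31006 = -36479/31006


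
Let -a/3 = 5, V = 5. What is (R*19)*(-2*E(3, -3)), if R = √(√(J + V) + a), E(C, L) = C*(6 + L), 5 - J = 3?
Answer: -342*I*√(15 - √7) ≈ -1202.1*I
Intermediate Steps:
J = 2 (J = 5 - 1*3 = 5 - 3 = 2)
a = -15 (a = -3*5 = -15)
R = √(-15 + √7) (R = √(√(2 + 5) - 15) = √(√7 - 15) = √(-15 + √7) ≈ 3.5149*I)
(R*19)*(-2*E(3, -3)) = (√(-15 + √7)*19)*(-6*(6 - 3)) = (19*√(-15 + √7))*(-6*3) = (19*√(-15 + √7))*(-2*9) = (19*√(-15 + √7))*(-18) = -342*√(-15 + √7)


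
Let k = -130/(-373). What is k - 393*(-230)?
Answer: 33715600/373 ≈ 90390.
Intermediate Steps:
k = 130/373 (k = -130*(-1/373) = 130/373 ≈ 0.34853)
k - 393*(-230) = 130/373 - 393*(-230) = 130/373 + 90390 = 33715600/373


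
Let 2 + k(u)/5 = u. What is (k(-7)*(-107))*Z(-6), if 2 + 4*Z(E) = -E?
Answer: 4815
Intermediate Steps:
k(u) = -10 + 5*u
Z(E) = -½ - E/4 (Z(E) = -½ + (-E)/4 = -½ - E/4)
(k(-7)*(-107))*Z(-6) = ((-10 + 5*(-7))*(-107))*(-½ - ¼*(-6)) = ((-10 - 35)*(-107))*(-½ + 3/2) = -45*(-107)*1 = 4815*1 = 4815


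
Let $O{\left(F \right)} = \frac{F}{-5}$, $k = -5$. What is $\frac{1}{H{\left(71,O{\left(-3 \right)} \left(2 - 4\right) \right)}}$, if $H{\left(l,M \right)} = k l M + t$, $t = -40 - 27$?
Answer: $\frac{1}{359} \approx 0.0027855$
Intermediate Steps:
$t = -67$ ($t = -40 - 27 = -67$)
$O{\left(F \right)} = - \frac{F}{5}$ ($O{\left(F \right)} = F \left(- \frac{1}{5}\right) = - \frac{F}{5}$)
$H{\left(l,M \right)} = -67 - 5 M l$ ($H{\left(l,M \right)} = - 5 l M - 67 = - 5 M l - 67 = -67 - 5 M l$)
$\frac{1}{H{\left(71,O{\left(-3 \right)} \left(2 - 4\right) \right)}} = \frac{1}{-67 - 5 \left(- \frac{1}{5}\right) \left(-3\right) \left(2 - 4\right) 71} = \frac{1}{-67 - 5 \cdot \frac{3}{5} \left(-2\right) 71} = \frac{1}{-67 - \left(-6\right) 71} = \frac{1}{-67 + 426} = \frac{1}{359}$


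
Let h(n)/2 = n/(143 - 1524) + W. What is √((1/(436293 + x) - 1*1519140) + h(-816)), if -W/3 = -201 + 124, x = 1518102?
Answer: I*√1229234942878728506746395/899673165 ≈ 1232.3*I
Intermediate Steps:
W = 231 (W = -3*(-201 + 124) = -3*(-77) = 231)
h(n) = 462 - 2*n/1381 (h(n) = 2*(n/(143 - 1524) + 231) = 2*(n/(-1381) + 231) = 2*(-n/1381 + 231) = 2*(231 - n/1381) = 462 - 2*n/1381)
√((1/(436293 + x) - 1*1519140) + h(-816)) = √((1/(436293 + 1518102) - 1*1519140) + (462 - 2/1381*(-816))) = √((1/1954395 - 1519140) + (462 + 1632/1381)) = √((1/1954395 - 1519140) + 639654/1381) = √(-2968999620299/1954395 + 639654/1381) = √(-4098938339053589/2699019495) = I*√1229234942878728506746395/899673165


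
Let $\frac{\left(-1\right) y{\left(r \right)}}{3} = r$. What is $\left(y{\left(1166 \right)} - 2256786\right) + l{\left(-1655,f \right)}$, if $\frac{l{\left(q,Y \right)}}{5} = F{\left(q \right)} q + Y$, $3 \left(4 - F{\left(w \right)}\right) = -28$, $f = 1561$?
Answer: $- \frac{7088437}{3} \approx -2.3628 \cdot 10^{6}$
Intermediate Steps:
$F{\left(w \right)} = \frac{40}{3}$ ($F{\left(w \right)} = 4 - - \frac{28}{3} = 4 + \frac{28}{3} = \frac{40}{3}$)
$y{\left(r \right)} = - 3 r$
$l{\left(q,Y \right)} = 5 Y + \frac{200 q}{3}$ ($l{\left(q,Y \right)} = 5 \left(\frac{40 q}{3} + Y\right) = 5 \left(Y + \frac{40 q}{3}\right) = 5 Y + \frac{200 q}{3}$)
$\left(y{\left(1166 \right)} - 2256786\right) + l{\left(-1655,f \right)} = \left(\left(-3\right) 1166 - 2256786\right) + \left(5 \cdot 1561 + \frac{200}{3} \left(-1655\right)\right) = \left(-3498 - 2256786\right) + \left(7805 - \frac{331000}{3}\right) = -2260284 - \frac{307585}{3} = - \frac{7088437}{3}$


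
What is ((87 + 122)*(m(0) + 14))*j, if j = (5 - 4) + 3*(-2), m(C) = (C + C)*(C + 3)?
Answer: -14630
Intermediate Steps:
m(C) = 2*C*(3 + C) (m(C) = (2*C)*(3 + C) = 2*C*(3 + C))
j = -5 (j = 1 - 6 = -5)
((87 + 122)*(m(0) + 14))*j = ((87 + 122)*(2*0*(3 + 0) + 14))*(-5) = (209*(2*0*3 + 14))*(-5) = (209*(0 + 14))*(-5) = (209*14)*(-5) = 2926*(-5) = -14630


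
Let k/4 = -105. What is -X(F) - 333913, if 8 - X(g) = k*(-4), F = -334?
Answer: -332241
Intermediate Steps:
k = -420 (k = 4*(-105) = -420)
X(g) = -1672 (X(g) = 8 - (-420)*(-4) = 8 - 1*1680 = 8 - 1680 = -1672)
-X(F) - 333913 = -1*(-1672) - 333913 = 1672 - 333913 = -332241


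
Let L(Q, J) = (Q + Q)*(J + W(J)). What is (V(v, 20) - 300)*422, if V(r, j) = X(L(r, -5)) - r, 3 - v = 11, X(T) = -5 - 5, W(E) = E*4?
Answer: -127444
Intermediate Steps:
W(E) = 4*E
L(Q, J) = 10*J*Q (L(Q, J) = (Q + Q)*(J + 4*J) = (2*Q)*(5*J) = 10*J*Q)
X(T) = -10
v = -8 (v = 3 - 1*11 = 3 - 11 = -8)
V(r, j) = -10 - r
(V(v, 20) - 300)*422 = ((-10 - 1*(-8)) - 300)*422 = ((-10 + 8) - 300)*422 = (-2 - 300)*422 = -302*422 = -127444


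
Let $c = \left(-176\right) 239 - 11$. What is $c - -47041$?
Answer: $4966$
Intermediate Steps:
$c = -42075$ ($c = -42064 - 11 = -42075$)
$c - -47041 = -42075 - -47041 = -42075 + 47041 = 4966$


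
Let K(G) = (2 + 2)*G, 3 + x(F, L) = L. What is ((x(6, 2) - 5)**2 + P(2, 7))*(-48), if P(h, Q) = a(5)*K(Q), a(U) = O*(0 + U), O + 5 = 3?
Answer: 11712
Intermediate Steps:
x(F, L) = -3 + L
O = -2 (O = -5 + 3 = -2)
K(G) = 4*G
a(U) = -2*U (a(U) = -2*(0 + U) = -2*U)
P(h, Q) = -40*Q (P(h, Q) = (-2*5)*(4*Q) = -40*Q)
((x(6, 2) - 5)**2 + P(2, 7))*(-48) = (((-3 + 2) - 5)**2 - 40*7)*(-48) = ((-1 - 5)**2 - 280)*(-48) = ((-6)**2 - 280)*(-48) = (36 - 280)*(-48) = -244*(-48) = 11712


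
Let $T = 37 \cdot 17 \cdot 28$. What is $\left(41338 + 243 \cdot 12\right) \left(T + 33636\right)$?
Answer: $2267928992$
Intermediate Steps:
$T = 17612$ ($T = 629 \cdot 28 = 17612$)
$\left(41338 + 243 \cdot 12\right) \left(T + 33636\right) = \left(41338 + 243 \cdot 12\right) \left(17612 + 33636\right) = \left(41338 + 2916\right) 51248 = 44254 \cdot 51248 = 2267928992$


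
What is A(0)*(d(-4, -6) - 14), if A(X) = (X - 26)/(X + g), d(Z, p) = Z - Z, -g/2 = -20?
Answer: 91/10 ≈ 9.1000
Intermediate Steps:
g = 40 (g = -2*(-20) = 40)
d(Z, p) = 0
A(X) = (-26 + X)/(40 + X) (A(X) = (X - 26)/(X + 40) = (-26 + X)/(40 + X))
A(0)*(d(-4, -6) - 14) = ((-26 + 0)/(40 + 0))*(0 - 14) = (-26/40)*(-14) = ((1/40)*(-26))*(-14) = -13/20*(-14) = 91/10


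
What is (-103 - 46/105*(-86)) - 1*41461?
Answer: -4360264/105 ≈ -41526.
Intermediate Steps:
(-103 - 46/105*(-86)) - 1*41461 = (-103 - 46*1/105*(-86)) - 41461 = (-103 - 46/105*(-86)) - 41461 = (-103 + 3956/105) - 41461 = -6859/105 - 41461 = -4360264/105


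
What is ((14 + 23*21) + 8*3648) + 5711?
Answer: 35392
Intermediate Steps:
((14 + 23*21) + 8*3648) + 5711 = ((14 + 483) + 29184) + 5711 = (497 + 29184) + 5711 = 29681 + 5711 = 35392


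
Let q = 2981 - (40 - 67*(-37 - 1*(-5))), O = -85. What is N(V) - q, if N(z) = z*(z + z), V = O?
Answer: 13653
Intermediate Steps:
V = -85
q = 797 (q = 2981 - (40 - 67*(-37 + 5)) = 2981 - (40 - 67*(-32)) = 2981 - (40 + 2144) = 2981 - 1*2184 = 2981 - 2184 = 797)
N(z) = 2*z**2 (N(z) = z*(2*z) = 2*z**2)
N(V) - q = 2*(-85)**2 - 1*797 = 2*7225 - 797 = 14450 - 797 = 13653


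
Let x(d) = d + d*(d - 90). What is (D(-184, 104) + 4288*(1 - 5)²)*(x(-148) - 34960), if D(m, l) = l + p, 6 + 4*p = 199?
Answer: 7976189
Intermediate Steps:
p = 193/4 (p = -3/2 + (¼)*199 = -3/2 + 199/4 = 193/4 ≈ 48.250)
D(m, l) = 193/4 + l (D(m, l) = l + 193/4 = 193/4 + l)
x(d) = d + d*(-90 + d)
(D(-184, 104) + 4288*(1 - 5)²)*(x(-148) - 34960) = ((193/4 + 104) + 4288*(1 - 5)²)*(-148*(-89 - 148) - 34960) = (609/4 + 4288*(-4)²)*(-148*(-237) - 34960) = (609/4 + 4288*16)*(35076 - 34960) = (609/4 + 68608)*116 = (275041/4)*116 = 7976189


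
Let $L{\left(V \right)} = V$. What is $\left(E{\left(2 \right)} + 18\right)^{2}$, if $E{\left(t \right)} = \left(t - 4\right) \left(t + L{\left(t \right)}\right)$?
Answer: $100$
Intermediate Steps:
$E{\left(t \right)} = 2 t \left(-4 + t\right)$ ($E{\left(t \right)} = \left(t - 4\right) \left(t + t\right) = \left(t - 4\right) 2 t = \left(-4 + t\right) 2 t = 2 t \left(-4 + t\right)$)
$\left(E{\left(2 \right)} + 18\right)^{2} = \left(2 \cdot 2 \left(-4 + 2\right) + 18\right)^{2} = \left(2 \cdot 2 \left(-2\right) + 18\right)^{2} = \left(-8 + 18\right)^{2} = 10^{2} = 100$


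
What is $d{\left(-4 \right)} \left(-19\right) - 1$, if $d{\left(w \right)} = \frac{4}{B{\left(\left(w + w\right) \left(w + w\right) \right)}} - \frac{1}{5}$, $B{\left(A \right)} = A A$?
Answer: $\frac{14241}{5120} \approx 2.7814$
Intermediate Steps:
$B{\left(A \right)} = A^{2}$
$d{\left(w \right)} = - \frac{1}{5} + \frac{1}{4 w^{4}}$ ($d{\left(w \right)} = \frac{4}{\left(\left(w + w\right) \left(w + w\right)\right)^{2}} - \frac{1}{5} = \frac{4}{\left(2 w 2 w\right)^{2}} - \frac{1}{5} = \frac{4}{\left(4 w^{2}\right)^{2}} - \frac{1}{5} = \frac{4}{16 w^{4}} - \frac{1}{5} = 4 \frac{1}{16 w^{4}} - \frac{1}{5} = \frac{1}{4 w^{4}} - \frac{1}{5} = - \frac{1}{5} + \frac{1}{4 w^{4}}$)
$d{\left(-4 \right)} \left(-19\right) - 1 = \left(- \frac{1}{5} + \frac{1}{4 \cdot 256}\right) \left(-19\right) - 1 = \left(- \frac{1}{5} + \frac{1}{4} \cdot \frac{1}{256}\right) \left(-19\right) - 1 = \left(- \frac{1}{5} + \frac{1}{1024}\right) \left(-19\right) - 1 = \left(- \frac{1019}{5120}\right) \left(-19\right) - 1 = \frac{19361}{5120} - 1 = \frac{14241}{5120}$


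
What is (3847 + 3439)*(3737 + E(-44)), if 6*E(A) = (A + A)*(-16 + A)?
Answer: 33639462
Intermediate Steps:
E(A) = A*(-16 + A)/3 (E(A) = ((A + A)*(-16 + A))/6 = ((2*A)*(-16 + A))/6 = (2*A*(-16 + A))/6 = A*(-16 + A)/3)
(3847 + 3439)*(3737 + E(-44)) = (3847 + 3439)*(3737 + (⅓)*(-44)*(-16 - 44)) = 7286*(3737 + (⅓)*(-44)*(-60)) = 7286*(3737 + 880) = 7286*4617 = 33639462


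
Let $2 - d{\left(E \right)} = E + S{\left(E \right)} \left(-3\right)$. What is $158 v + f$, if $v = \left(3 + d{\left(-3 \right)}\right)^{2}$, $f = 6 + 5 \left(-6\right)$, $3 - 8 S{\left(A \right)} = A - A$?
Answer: $\frac{420223}{32} \approx 13132.0$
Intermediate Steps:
$S{\left(A \right)} = \frac{3}{8}$ ($S{\left(A \right)} = \frac{3}{8} - \frac{A - A}{8} = \frac{3}{8} - 0 = \frac{3}{8} + 0 = \frac{3}{8}$)
$f = -24$ ($f = 6 - 30 = -24$)
$d{\left(E \right)} = \frac{25}{8} - E$ ($d{\left(E \right)} = 2 - \left(E + \frac{3}{8} \left(-3\right)\right) = 2 - \left(E - \frac{9}{8}\right) = 2 - \left(- \frac{9}{8} + E\right) = \frac{25}{8} - E$)
$v = \frac{5329}{64}$ ($v = \left(3 + \left(\frac{25}{8} - -3\right)\right)^{2} = \left(3 + \left(\frac{25}{8} + 3\right)\right)^{2} = \left(3 + \frac{49}{8}\right)^{2} = \left(\frac{73}{8}\right)^{2} = \frac{5329}{64} \approx 83.266$)
$158 v + f = 158 \cdot \frac{5329}{64} - 24 = \frac{420991}{32} - 24 = \frac{420223}{32}$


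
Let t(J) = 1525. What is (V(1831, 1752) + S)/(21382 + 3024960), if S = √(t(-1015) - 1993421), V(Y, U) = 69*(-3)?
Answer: -207/3046342 + I*√497974/1523171 ≈ -6.795e-5 + 0.00046329*I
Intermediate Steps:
V(Y, U) = -207
S = 2*I*√497974 (S = √(1525 - 1993421) = √(-1991896) = 2*I*√497974 ≈ 1411.3*I)
(V(1831, 1752) + S)/(21382 + 3024960) = (-207 + 2*I*√497974)/(21382 + 3024960) = (-207 + 2*I*√497974)/3046342 = (-207 + 2*I*√497974)*(1/3046342) = -207/3046342 + I*√497974/1523171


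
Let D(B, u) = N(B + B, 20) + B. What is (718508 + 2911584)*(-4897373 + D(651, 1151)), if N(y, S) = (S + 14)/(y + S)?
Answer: -11749639386206700/661 ≈ -1.7776e+13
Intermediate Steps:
N(y, S) = (14 + S)/(S + y)
D(B, u) = B + 34/(20 + 2*B) (D(B, u) = (14 + 20)/(20 + (B + B)) + B = 34/(20 + 2*B) + B = B + 34/(20 + 2*B))
(718508 + 2911584)*(-4897373 + D(651, 1151)) = (718508 + 2911584)*(-4897373 + (17 + 651*(10 + 651))/(10 + 651)) = 3630092*(-4897373 + (17 + 651*661)/661) = 3630092*(-4897373 + (17 + 430311)/661) = 3630092*(-4897373 + (1/661)*430328) = 3630092*(-4897373 + 430328/661) = 3630092*(-3236733225/661) = -11749639386206700/661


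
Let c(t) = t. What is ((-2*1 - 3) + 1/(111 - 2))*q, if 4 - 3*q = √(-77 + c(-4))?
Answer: -2176/327 + 1632*I/109 ≈ -6.6544 + 14.972*I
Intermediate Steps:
q = 4/3 - 3*I (q = 4/3 - √(-77 - 4)/3 = 4/3 - 3*I ≈ 1.3333 - 3.0*I)
((-2*1 - 3) + 1/(111 - 2))*q = ((-2*1 - 3) + 1/(111 - 2))*(4/3 - 3*I) = ((-2 - 3) + 1/109)*(4/3 - 3*I) = (-5 + 1/109)*(4/3 - 3*I) = -544*(4/3 - 3*I)/109 = -2176/327 + 1632*I/109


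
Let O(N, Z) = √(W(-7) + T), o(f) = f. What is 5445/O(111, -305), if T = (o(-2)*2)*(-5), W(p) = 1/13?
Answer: 1815*√377/29 ≈ 1215.2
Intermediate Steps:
W(p) = 1/13
T = 20 (T = -2*2*(-5) = -4*(-5) = 20)
O(N, Z) = 3*√377/13 (O(N, Z) = √(1/13 + 20) = √(261/13) = 3*√377/13)
5445/O(111, -305) = 5445/((3*√377/13)) = 5445*(√377/87) = 1815*√377/29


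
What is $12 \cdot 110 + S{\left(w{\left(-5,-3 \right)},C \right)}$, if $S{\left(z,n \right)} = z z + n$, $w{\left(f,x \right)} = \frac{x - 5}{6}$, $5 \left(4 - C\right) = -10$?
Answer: $\frac{11950}{9} \approx 1327.8$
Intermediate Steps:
$C = 6$ ($C = 4 - -2 = 4 + 2 = 6$)
$w{\left(f,x \right)} = - \frac{5}{6} + \frac{x}{6}$ ($w{\left(f,x \right)} = \left(-5 + x\right) \frac{1}{6} = - \frac{5}{6} + \frac{x}{6}$)
$S{\left(z,n \right)} = n + z^{2}$ ($S{\left(z,n \right)} = z^{2} + n = n + z^{2}$)
$12 \cdot 110 + S{\left(w{\left(-5,-3 \right)},C \right)} = 12 \cdot 110 + \left(6 + \left(- \frac{5}{6} + \frac{1}{6} \left(-3\right)\right)^{2}\right) = 1320 + \left(6 + \left(- \frac{5}{6} - \frac{1}{2}\right)^{2}\right) = 1320 + \left(6 + \left(- \frac{4}{3}\right)^{2}\right) = 1320 + \left(6 + \frac{16}{9}\right) = 1320 + \frac{70}{9} = \frac{11950}{9}$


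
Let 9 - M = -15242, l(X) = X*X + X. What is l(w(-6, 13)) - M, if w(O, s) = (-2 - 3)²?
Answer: -14601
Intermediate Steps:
w(O, s) = 25 (w(O, s) = (-5)² = 25)
l(X) = X + X² (l(X) = X² + X = X + X²)
M = 15251 (M = 9 - 1*(-15242) = 9 + 15242 = 15251)
l(w(-6, 13)) - M = 25*(1 + 25) - 1*15251 = 25*26 - 15251 = 650 - 15251 = -14601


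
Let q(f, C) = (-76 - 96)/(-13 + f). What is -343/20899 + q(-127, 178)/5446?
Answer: -64480573/3983558390 ≈ -0.016187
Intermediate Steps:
q(f, C) = -172/(-13 + f)
-343/20899 + q(-127, 178)/5446 = -343/20899 - 172/(-13 - 127)/5446 = -343*1/20899 - 172/(-140)*(1/5446) = -343/20899 - 172*(-1/140)*(1/5446) = -343/20899 + (43/35)*(1/5446) = -343/20899 + 43/190610 = -64480573/3983558390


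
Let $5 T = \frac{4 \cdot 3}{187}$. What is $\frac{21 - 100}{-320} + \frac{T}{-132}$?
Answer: $\frac{162439}{658240} \approx 0.24678$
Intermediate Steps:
$T = \frac{12}{935}$ ($T = \frac{4 \cdot 3 \cdot \frac{1}{187}}{5} = \frac{12 \cdot \frac{1}{187}}{5} = \frac{1}{5} \cdot \frac{12}{187} = \frac{12}{935} \approx 0.012834$)
$\frac{21 - 100}{-320} + \frac{T}{-132} = \frac{21 - 100}{-320} + \frac{12}{935 \left(-132\right)} = \left(-79\right) \left(- \frac{1}{320}\right) + \frac{12}{935} \left(- \frac{1}{132}\right) = \frac{79}{320} - \frac{1}{10285} = \frac{162439}{658240}$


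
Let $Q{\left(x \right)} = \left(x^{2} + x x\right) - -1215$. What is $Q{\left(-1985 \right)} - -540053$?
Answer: $8421718$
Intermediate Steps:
$Q{\left(x \right)} = 1215 + 2 x^{2}$ ($Q{\left(x \right)} = \left(x^{2} + x^{2}\right) + 1215 = 2 x^{2} + 1215 = 1215 + 2 x^{2}$)
$Q{\left(-1985 \right)} - -540053 = \left(1215 + 2 \left(-1985\right)^{2}\right) - -540053 = \left(1215 + 2 \cdot 3940225\right) + 540053 = \left(1215 + 7880450\right) + 540053 = 7881665 + 540053 = 8421718$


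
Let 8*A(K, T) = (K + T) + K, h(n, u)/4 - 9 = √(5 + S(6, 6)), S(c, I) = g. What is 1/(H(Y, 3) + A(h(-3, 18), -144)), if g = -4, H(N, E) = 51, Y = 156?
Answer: 1/43 ≈ 0.023256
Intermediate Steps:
S(c, I) = -4
h(n, u) = 40 (h(n, u) = 36 + 4*√(5 - 4) = 36 + 4*√1 = 36 + 4*1 = 36 + 4 = 40)
A(K, T) = K/4 + T/8 (A(K, T) = ((K + T) + K)/8 = (T + 2*K)/8 = K/4 + T/8)
1/(H(Y, 3) + A(h(-3, 18), -144)) = 1/(51 + ((¼)*40 + (⅛)*(-144))) = 1/(51 + (10 - 18)) = 1/(51 - 8) = 1/43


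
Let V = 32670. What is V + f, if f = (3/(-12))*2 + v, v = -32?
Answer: 65275/2 ≈ 32638.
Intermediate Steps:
f = -65/2 (f = (3/(-12))*2 - 32 = (3*(-1/12))*2 - 32 = -1/4*2 - 32 = -1/2 - 32 = -65/2 ≈ -32.500)
V + f = 32670 - 65/2 = 65275/2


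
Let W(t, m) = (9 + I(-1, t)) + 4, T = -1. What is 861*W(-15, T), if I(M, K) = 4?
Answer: 14637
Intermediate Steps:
W(t, m) = 17 (W(t, m) = (9 + 4) + 4 = 13 + 4 = 17)
861*W(-15, T) = 861*17 = 14637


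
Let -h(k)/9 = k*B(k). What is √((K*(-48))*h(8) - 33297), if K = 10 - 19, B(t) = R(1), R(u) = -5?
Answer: √122223 ≈ 349.60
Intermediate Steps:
B(t) = -5
h(k) = 45*k (h(k) = -9*k*(-5) = -(-45)*k = 45*k)
K = -9
√((K*(-48))*h(8) - 33297) = √((-9*(-48))*(45*8) - 33297) = √(432*360 - 33297) = √(155520 - 33297) = √122223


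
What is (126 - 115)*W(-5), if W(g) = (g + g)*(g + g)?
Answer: 1100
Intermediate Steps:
W(g) = 4*g**2 (W(g) = (2*g)*(2*g) = 4*g**2)
(126 - 115)*W(-5) = (126 - 115)*(4*(-5)**2) = 11*(4*25) = 11*100 = 1100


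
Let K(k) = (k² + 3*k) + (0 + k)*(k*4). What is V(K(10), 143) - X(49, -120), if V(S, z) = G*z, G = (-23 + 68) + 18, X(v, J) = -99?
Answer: 9108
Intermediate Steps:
G = 63 (G = 45 + 18 = 63)
K(k) = 3*k + 5*k² (K(k) = (k² + 3*k) + k*(4*k) = (k² + 3*k) + 4*k² = 3*k + 5*k²)
V(S, z) = 63*z
V(K(10), 143) - X(49, -120) = 63*143 - 1*(-99) = 9009 + 99 = 9108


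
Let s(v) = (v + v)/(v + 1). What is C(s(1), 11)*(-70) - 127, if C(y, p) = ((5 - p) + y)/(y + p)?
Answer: -587/6 ≈ -97.833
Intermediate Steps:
s(v) = 2*v/(1 + v) (s(v) = (2*v)/(1 + v) = 2*v/(1 + v))
C(y, p) = (5 + y - p)/(p + y)
C(s(1), 11)*(-70) - 127 = ((5 + 2*1/(1 + 1) - 1*11)/(11 + 2*1/(1 + 1)))*(-70) - 127 = ((5 + 2*1/2 - 11)/(11 + 2*1/2))*(-70) - 127 = ((5 + 2*1*(1/2) - 11)/(11 + 2*1*(1/2)))*(-70) - 127 = ((5 + 1 - 11)/(11 + 1))*(-70) - 127 = (-5/12)*(-70) - 127 = ((1/12)*(-5))*(-70) - 127 = -5/12*(-70) - 127 = 175/6 - 127 = -587/6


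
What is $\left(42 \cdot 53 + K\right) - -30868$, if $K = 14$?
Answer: $33108$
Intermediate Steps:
$\left(42 \cdot 53 + K\right) - -30868 = \left(42 \cdot 53 + 14\right) - -30868 = \left(2226 + 14\right) + 30868 = 2240 + 30868 = 33108$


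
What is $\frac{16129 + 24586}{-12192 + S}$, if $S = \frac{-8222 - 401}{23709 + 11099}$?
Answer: $- \frac{1417207720}{424387759} \approx -3.3394$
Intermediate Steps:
$S = - \frac{8623}{34808} \approx -0.24773$
$\frac{16129 + 24586}{-12192 + S} = \frac{16129 + 24586}{-12192 - \frac{8623}{34808}} = \frac{40715}{- \frac{424387759}{34808}} = 40715 \left(- \frac{34808}{424387759}\right) = - \frac{1417207720}{424387759}$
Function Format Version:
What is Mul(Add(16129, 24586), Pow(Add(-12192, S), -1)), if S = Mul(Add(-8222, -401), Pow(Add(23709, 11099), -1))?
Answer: Rational(-1417207720, 424387759) ≈ -3.3394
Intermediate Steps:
S = Rational(-8623, 34808) (S = Mul(-8623, Pow(34808, -1)) = Mul(-8623, Rational(1, 34808)) = Rational(-8623, 34808) ≈ -0.24773)
Mul(Add(16129, 24586), Pow(Add(-12192, S), -1)) = Mul(Add(16129, 24586), Pow(Add(-12192, Rational(-8623, 34808)), -1)) = Mul(40715, Pow(Rational(-424387759, 34808), -1)) = Mul(40715, Rational(-34808, 424387759)) = Rational(-1417207720, 424387759)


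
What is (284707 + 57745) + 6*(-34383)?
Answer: 136154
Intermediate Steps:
(284707 + 57745) + 6*(-34383) = 342452 - 206298 = 136154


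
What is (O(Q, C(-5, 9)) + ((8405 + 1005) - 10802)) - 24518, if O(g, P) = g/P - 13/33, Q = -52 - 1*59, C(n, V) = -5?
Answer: -4271552/165 ≈ -25888.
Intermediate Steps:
Q = -111 (Q = -52 - 59 = -111)
O(g, P) = -13/33 + g/P (O(g, P) = g/P - 13*1/33 = g/P - 13/33 = -13/33 + g/P)
(O(Q, C(-5, 9)) + ((8405 + 1005) - 10802)) - 24518 = ((-13/33 - 111/(-5)) + ((8405 + 1005) - 10802)) - 24518 = ((-13/33 - 111*(-⅕)) + (9410 - 10802)) - 24518 = ((-13/33 + 111/5) - 1392) - 24518 = (3598/165 - 1392) - 24518 = -226082/165 - 24518 = -4271552/165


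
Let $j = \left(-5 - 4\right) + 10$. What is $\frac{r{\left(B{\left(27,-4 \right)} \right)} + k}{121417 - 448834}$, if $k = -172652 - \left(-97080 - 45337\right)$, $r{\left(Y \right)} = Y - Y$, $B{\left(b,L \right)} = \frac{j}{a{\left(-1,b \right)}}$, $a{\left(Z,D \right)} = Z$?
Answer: $\frac{30235}{327417} \approx 0.092344$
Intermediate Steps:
$j = 1$ ($j = -9 + 10 = 1$)
$B{\left(b,L \right)} = -1$ ($B{\left(b,L \right)} = 1 \frac{1}{-1} = 1 \left(-1\right) = -1$)
$r{\left(Y \right)} = 0$
$k = -30235$ ($k = -172652 - \left(-97080 - 45337\right) = -172652 - -142417 = -172652 + 142417 = -30235$)
$\frac{r{\left(B{\left(27,-4 \right)} \right)} + k}{121417 - 448834} = \frac{0 - 30235}{121417 - 448834} = - \frac{30235}{-327417} = \left(-30235\right) \left(- \frac{1}{327417}\right) = \frac{30235}{327417}$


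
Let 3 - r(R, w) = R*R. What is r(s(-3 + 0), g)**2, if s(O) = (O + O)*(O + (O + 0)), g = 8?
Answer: 1671849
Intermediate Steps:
s(O) = 4*O**2 (s(O) = (2*O)*(O + O) = (2*O)*(2*O) = 4*O**2)
r(R, w) = 3 - R**2 (r(R, w) = 3 - R*R = 3 - R**2)
r(s(-3 + 0), g)**2 = (3 - (4*(-3 + 0)**2)**2)**2 = (3 - (4*(-3)**2)**2)**2 = (3 - (4*9)**2)**2 = (3 - 1*36**2)**2 = (3 - 1*1296)**2 = (3 - 1296)**2 = (-1293)**2 = 1671849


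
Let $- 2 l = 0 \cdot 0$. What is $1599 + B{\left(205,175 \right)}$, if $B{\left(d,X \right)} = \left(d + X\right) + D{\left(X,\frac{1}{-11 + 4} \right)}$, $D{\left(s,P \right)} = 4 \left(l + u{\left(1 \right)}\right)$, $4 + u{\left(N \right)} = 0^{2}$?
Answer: $1963$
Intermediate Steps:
$u{\left(N \right)} = -4$ ($u{\left(N \right)} = -4 + 0^{2} = -4 + 0 = -4$)
$l = 0$ ($l = - \frac{0 \cdot 0}{2} = \left(- \frac{1}{2}\right) 0 = 0$)
$D{\left(s,P \right)} = -16$ ($D{\left(s,P \right)} = 4 \left(0 - 4\right) = 4 \left(-4\right) = -16$)
$B{\left(d,X \right)} = -16 + X + d$ ($B{\left(d,X \right)} = \left(d + X\right) - 16 = \left(X + d\right) - 16 = -16 + X + d$)
$1599 + B{\left(205,175 \right)} = 1599 + \left(-16 + 175 + 205\right) = 1599 + 364 = 1963$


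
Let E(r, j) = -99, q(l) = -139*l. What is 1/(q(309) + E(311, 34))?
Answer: -1/43050 ≈ -2.3229e-5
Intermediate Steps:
1/(q(309) + E(311, 34)) = 1/(-139*309 - 99) = 1/(-42951 - 99) = 1/(-43050) = -1/43050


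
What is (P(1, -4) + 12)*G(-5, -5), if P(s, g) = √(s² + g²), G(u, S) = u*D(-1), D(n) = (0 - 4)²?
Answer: -960 - 80*√17 ≈ -1289.8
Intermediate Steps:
D(n) = 16 (D(n) = (-4)² = 16)
G(u, S) = 16*u (G(u, S) = u*16 = 16*u)
P(s, g) = √(g² + s²)
(P(1, -4) + 12)*G(-5, -5) = (√((-4)² + 1²) + 12)*(16*(-5)) = (√(16 + 1) + 12)*(-80) = (√17 + 12)*(-80) = (12 + √17)*(-80) = -960 - 80*√17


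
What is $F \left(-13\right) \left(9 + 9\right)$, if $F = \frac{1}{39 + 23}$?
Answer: $- \frac{117}{31} \approx -3.7742$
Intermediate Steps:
$F = \frac{1}{62} \approx 0.016129$
$F \left(-13\right) \left(9 + 9\right) = \frac{1}{62} \left(-13\right) \left(9 + 9\right) = \left(- \frac{13}{62}\right) 18 = - \frac{117}{31}$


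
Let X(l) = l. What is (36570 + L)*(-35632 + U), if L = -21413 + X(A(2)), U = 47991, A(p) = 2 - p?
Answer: 187325363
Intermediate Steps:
L = -21413 (L = -21413 + (2 - 1*2) = -21413 + (2 - 2) = -21413 + 0 = -21413)
(36570 + L)*(-35632 + U) = (36570 - 21413)*(-35632 + 47991) = 15157*12359 = 187325363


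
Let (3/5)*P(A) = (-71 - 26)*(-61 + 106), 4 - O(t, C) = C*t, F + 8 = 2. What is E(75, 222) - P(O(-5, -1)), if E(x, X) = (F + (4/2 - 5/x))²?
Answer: 1640596/225 ≈ 7291.5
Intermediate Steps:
F = -6 (F = -8 + 2 = -6)
O(t, C) = 4 - C*t
P(A) = -7275 (P(A) = 5*((-71 - 26)*(-61 + 106))/3 = 5*(-97*45)/3 = (5/3)*(-4365) = -7275)
E(x, X) = (-4 - 5/x)² (E(x, X) = (-6 + (4/2 - 5/x))² = (-6 + (4*(½) - 5/x))² = (-6 + (2 - 5/x))² = (-4 - 5/x)²)
E(75, 222) - P(O(-5, -1)) = (5 + 4*75)²/75² - 1*(-7275) = (5 + 300)²/5625 + 7275 = (1/5625)*305² + 7275 = (1/5625)*93025 + 7275 = 3721/225 + 7275 = 1640596/225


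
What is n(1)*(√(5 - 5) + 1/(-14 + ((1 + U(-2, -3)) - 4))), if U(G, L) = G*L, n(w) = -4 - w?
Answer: 5/11 ≈ 0.45455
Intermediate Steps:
n(1)*(√(5 - 5) + 1/(-14 + ((1 + U(-2, -3)) - 4))) = (-4 - 1*1)*(√(5 - 5) + 1/(-14 + ((1 - 2*(-3)) - 4))) = (-4 - 1)*(√0 + 1/(-14 + ((1 + 6) - 4))) = -5*(0 + 1/(-14 + (7 - 4))) = -5*(0 + 1/(-14 + 3)) = -5*(0 + 1/(-11)) = -5*(0 - 1/11) = -5*(-1/11) = 5/11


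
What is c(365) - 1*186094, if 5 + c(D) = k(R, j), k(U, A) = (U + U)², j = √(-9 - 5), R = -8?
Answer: -185843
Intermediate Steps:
j = I*√14 (j = √(-14) = I*√14 ≈ 3.7417*I)
k(U, A) = 4*U² (k(U, A) = (2*U)² = 4*U²)
c(D) = 251 (c(D) = -5 + 4*(-8)² = -5 + 4*64 = -5 + 256 = 251)
c(365) - 1*186094 = 251 - 1*186094 = 251 - 186094 = -185843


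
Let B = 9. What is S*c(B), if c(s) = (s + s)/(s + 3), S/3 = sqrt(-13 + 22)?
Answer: 27/2 ≈ 13.500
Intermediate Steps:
S = 9 (S = 3*sqrt(-13 + 22) = 3*sqrt(9) = 3*3 = 9)
c(s) = 2*s/(3 + s) (c(s) = (2*s)/(3 + s) = 2*s/(3 + s))
S*c(B) = 9*(2*9/(3 + 9)) = 9*(2*9/12) = 9*(2*9*(1/12)) = 9*(3/2) = 27/2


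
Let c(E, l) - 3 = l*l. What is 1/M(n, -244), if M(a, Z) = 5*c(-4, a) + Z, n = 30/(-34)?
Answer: -289/65056 ≈ -0.0044423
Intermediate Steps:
c(E, l) = 3 + l² (c(E, l) = 3 + l*l = 3 + l²)
n = -15/17 (n = 30*(-1/34) = -15/17 ≈ -0.88235)
M(a, Z) = 15 + Z + 5*a² (M(a, Z) = 5*(3 + a²) + Z = (15 + 5*a²) + Z = 15 + Z + 5*a²)
1/M(n, -244) = 1/(15 - 244 + 5*(-15/17)²) = 1/(15 - 244 + 5*(225/289)) = 1/(15 - 244 + 1125/289) = 1/(-65056/289) = -289/65056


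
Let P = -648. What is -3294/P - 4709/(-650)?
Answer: 48079/3900 ≈ 12.328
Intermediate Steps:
-3294/P - 4709/(-650) = -3294/(-648) - 4709/(-650) = -3294*(-1/648) - 4709*(-1/650) = 61/12 + 4709/650 = 48079/3900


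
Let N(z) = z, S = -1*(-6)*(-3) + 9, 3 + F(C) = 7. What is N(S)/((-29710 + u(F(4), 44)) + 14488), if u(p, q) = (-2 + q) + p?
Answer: 9/15176 ≈ 0.00059304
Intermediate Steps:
F(C) = 4 (F(C) = -3 + 7 = 4)
S = -9 (S = 6*(-3) + 9 = -18 + 9 = -9)
u(p, q) = -2 + p + q
N(S)/((-29710 + u(F(4), 44)) + 14488) = -9/((-29710 + (-2 + 4 + 44)) + 14488) = -9/((-29710 + 46) + 14488) = -9/(-29664 + 14488) = -9/(-15176) = -9*(-1/15176) = 9/15176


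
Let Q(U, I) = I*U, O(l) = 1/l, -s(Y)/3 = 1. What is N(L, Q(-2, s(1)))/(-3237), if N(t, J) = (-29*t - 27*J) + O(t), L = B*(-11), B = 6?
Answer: -115631/213642 ≈ -0.54124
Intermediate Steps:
s(Y) = -3 (s(Y) = -3*1 = -3)
L = -66 (L = 6*(-11) = -66)
N(t, J) = 1/t - 29*t - 27*J (N(t, J) = (-29*t - 27*J) + 1/t = 1/t - 29*t - 27*J)
N(L, Q(-2, s(1)))/(-3237) = (1/(-66) - 29*(-66) - (-81)*(-2))/(-3237) = (-1/66 + 1914 - 27*6)*(-1/3237) = (-1/66 + 1914 - 162)*(-1/3237) = (115631/66)*(-1/3237) = -115631/213642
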